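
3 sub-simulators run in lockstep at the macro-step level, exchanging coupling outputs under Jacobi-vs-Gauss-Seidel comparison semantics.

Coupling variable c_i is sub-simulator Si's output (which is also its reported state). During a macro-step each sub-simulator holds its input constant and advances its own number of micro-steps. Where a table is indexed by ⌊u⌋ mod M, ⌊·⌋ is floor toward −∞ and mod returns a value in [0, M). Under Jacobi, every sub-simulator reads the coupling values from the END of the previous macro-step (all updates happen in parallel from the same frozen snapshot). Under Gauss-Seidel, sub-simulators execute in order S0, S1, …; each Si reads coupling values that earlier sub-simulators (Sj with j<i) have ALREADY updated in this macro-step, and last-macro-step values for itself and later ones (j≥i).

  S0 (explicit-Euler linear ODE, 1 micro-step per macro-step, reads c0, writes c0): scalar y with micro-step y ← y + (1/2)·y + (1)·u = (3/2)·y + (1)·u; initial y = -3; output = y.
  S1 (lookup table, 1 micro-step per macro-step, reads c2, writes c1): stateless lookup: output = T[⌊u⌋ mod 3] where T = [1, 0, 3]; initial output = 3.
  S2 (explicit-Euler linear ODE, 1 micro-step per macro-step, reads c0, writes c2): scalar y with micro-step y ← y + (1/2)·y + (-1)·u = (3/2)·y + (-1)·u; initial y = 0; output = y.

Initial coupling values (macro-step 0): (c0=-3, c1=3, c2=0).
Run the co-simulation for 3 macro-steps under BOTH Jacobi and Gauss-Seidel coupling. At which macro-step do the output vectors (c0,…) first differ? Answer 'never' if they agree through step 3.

[Jacobi] macro 1: S0 reads c0=-3 → after 1×micro: -15/2; S1 reads c2=0 → after 1×micro: 1; S2 reads c0=-3 → after 1×micro: 3 ⇒ (c0=-15/2, c1=1, c2=3)
[Jacobi] macro 2: S0 reads c0=-15/2 → after 1×micro: -75/4; S1 reads c2=3 → after 1×micro: 1; S2 reads c0=-15/2 → after 1×micro: 12 ⇒ (c0=-75/4, c1=1, c2=12)
[Jacobi] macro 3: S0 reads c0=-75/4 → after 1×micro: -375/8; S1 reads c2=12 → after 1×micro: 1; S2 reads c0=-75/4 → after 1×micro: 147/4 ⇒ (c0=-375/8, c1=1, c2=147/4)
[Gauss-Seidel] macro 1: S0 reads c0=-3 → after 1×micro: -15/2; S1 reads c2=0 → after 1×micro: 1; S2 reads c0=-15/2 → after 1×micro: 15/2 ⇒ (c0=-15/2, c1=1, c2=15/2)
[Gauss-Seidel] macro 2: S0 reads c0=-15/2 → after 1×micro: -75/4; S1 reads c2=15/2 → after 1×micro: 0; S2 reads c0=-75/4 → after 1×micro: 30 ⇒ (c0=-75/4, c1=0, c2=30)
[Gauss-Seidel] macro 3: S0 reads c0=-75/4 → after 1×micro: -375/8; S1 reads c2=30 → after 1×micro: 1; S2 reads c0=-375/8 → after 1×micro: 735/8 ⇒ (c0=-375/8, c1=1, c2=735/8)

first divergence at macro-step: 1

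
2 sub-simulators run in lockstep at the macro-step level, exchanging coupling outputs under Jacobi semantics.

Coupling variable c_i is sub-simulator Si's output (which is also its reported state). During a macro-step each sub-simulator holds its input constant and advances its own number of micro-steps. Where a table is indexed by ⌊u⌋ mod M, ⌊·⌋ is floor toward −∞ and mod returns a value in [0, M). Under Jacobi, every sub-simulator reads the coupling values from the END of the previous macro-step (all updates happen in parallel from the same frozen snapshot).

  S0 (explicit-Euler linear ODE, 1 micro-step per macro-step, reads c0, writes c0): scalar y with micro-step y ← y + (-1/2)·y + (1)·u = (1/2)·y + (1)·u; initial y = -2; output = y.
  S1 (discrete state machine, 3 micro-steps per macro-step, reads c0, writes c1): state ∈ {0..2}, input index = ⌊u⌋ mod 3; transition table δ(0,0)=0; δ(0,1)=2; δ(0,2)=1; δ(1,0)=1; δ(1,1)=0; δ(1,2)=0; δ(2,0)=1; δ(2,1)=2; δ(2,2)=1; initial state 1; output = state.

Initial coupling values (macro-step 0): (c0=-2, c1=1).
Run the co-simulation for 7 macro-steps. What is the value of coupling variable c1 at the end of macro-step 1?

c1 at macro-step 1 = 2

macro 1: S0 reads c0=-2 → after 1×micro: -3; S1 reads c0=-2 → after 3×micro: 2 ⇒ (c0=-3, c1=2)
macro 2: S0 reads c0=-3 → after 1×micro: -9/2; S1 reads c0=-3 → after 3×micro: 1 ⇒ (c0=-9/2, c1=1)
macro 3: S0 reads c0=-9/2 → after 1×micro: -27/4; S1 reads c0=-9/2 → after 3×micro: 2 ⇒ (c0=-27/4, c1=2)
macro 4: S0 reads c0=-27/4 → after 1×micro: -81/8; S1 reads c0=-27/4 → after 3×micro: 1 ⇒ (c0=-81/8, c1=1)
macro 5: S0 reads c0=-81/8 → after 1×micro: -243/16; S1 reads c0=-81/8 → after 3×micro: 2 ⇒ (c0=-243/16, c1=2)
macro 6: S0 reads c0=-243/16 → after 1×micro: -729/32; S1 reads c0=-243/16 → after 3×micro: 1 ⇒ (c0=-729/32, c1=1)
macro 7: S0 reads c0=-729/32 → after 1×micro: -2187/64; S1 reads c0=-729/32 → after 3×micro: 2 ⇒ (c0=-2187/64, c1=2)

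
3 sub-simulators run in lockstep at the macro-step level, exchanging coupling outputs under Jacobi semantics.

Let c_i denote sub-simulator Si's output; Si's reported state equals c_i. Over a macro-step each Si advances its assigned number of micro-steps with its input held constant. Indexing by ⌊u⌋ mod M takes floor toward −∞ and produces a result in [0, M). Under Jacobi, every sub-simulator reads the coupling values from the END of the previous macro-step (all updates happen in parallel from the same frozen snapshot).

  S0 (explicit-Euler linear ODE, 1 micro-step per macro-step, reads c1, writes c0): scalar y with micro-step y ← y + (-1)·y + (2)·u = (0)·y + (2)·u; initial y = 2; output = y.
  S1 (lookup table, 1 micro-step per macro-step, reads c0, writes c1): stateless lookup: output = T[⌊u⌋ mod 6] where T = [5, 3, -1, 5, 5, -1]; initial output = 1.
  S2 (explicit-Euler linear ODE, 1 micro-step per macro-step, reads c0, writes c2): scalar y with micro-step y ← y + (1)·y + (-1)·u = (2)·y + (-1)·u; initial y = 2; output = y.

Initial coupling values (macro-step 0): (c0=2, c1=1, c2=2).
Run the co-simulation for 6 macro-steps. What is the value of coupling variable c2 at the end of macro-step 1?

c2 at macro-step 1 = 2

macro 1: S0 reads c1=1 → after 1×micro: 2; S1 reads c0=2 → after 1×micro: -1; S2 reads c0=2 → after 1×micro: 2 ⇒ (c0=2, c1=-1, c2=2)
macro 2: S0 reads c1=-1 → after 1×micro: -2; S1 reads c0=2 → after 1×micro: -1; S2 reads c0=2 → after 1×micro: 2 ⇒ (c0=-2, c1=-1, c2=2)
macro 3: S0 reads c1=-1 → after 1×micro: -2; S1 reads c0=-2 → after 1×micro: 5; S2 reads c0=-2 → after 1×micro: 6 ⇒ (c0=-2, c1=5, c2=6)
macro 4: S0 reads c1=5 → after 1×micro: 10; S1 reads c0=-2 → after 1×micro: 5; S2 reads c0=-2 → after 1×micro: 14 ⇒ (c0=10, c1=5, c2=14)
macro 5: S0 reads c1=5 → after 1×micro: 10; S1 reads c0=10 → after 1×micro: 5; S2 reads c0=10 → after 1×micro: 18 ⇒ (c0=10, c1=5, c2=18)
macro 6: S0 reads c1=5 → after 1×micro: 10; S1 reads c0=10 → after 1×micro: 5; S2 reads c0=10 → after 1×micro: 26 ⇒ (c0=10, c1=5, c2=26)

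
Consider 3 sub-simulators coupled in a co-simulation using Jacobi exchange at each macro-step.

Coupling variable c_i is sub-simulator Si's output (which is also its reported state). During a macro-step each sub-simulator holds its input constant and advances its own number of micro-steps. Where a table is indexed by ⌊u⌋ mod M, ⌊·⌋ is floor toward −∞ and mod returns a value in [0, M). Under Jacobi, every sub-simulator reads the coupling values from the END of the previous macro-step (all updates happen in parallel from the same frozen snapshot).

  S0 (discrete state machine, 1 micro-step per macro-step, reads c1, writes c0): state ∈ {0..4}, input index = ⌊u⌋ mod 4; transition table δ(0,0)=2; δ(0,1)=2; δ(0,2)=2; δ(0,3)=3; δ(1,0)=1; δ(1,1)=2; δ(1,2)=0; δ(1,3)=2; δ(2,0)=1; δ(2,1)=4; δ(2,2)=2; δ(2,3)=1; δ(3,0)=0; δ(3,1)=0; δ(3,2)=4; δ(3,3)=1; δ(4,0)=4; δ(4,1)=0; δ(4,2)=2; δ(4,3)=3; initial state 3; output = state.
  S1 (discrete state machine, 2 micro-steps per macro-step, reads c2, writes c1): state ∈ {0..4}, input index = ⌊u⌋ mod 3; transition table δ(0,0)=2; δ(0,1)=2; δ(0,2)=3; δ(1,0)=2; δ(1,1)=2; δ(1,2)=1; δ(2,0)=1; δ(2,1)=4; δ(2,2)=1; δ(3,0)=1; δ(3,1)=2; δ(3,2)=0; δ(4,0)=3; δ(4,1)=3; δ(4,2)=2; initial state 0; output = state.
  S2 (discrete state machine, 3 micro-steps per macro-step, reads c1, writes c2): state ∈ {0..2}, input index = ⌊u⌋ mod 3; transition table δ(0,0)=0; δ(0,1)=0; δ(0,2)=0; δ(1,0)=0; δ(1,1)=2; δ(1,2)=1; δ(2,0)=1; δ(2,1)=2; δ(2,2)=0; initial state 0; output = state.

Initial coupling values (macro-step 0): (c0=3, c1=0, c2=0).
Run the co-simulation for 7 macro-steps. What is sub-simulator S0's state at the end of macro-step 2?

S0 state at macro-step 2 = 2

macro 1: S0 reads c1=0 → after 1×micro: 0; S1 reads c2=0 → after 2×micro: 1; S2 reads c1=0 → after 3×micro: 0 ⇒ (c0=0, c1=1, c2=0)
macro 2: S0 reads c1=1 → after 1×micro: 2; S1 reads c2=0 → after 2×micro: 1; S2 reads c1=1 → after 3×micro: 0 ⇒ (c0=2, c1=1, c2=0)
macro 3: S0 reads c1=1 → after 1×micro: 4; S1 reads c2=0 → after 2×micro: 1; S2 reads c1=1 → after 3×micro: 0 ⇒ (c0=4, c1=1, c2=0)
macro 4: S0 reads c1=1 → after 1×micro: 0; S1 reads c2=0 → after 2×micro: 1; S2 reads c1=1 → after 3×micro: 0 ⇒ (c0=0, c1=1, c2=0)
macro 5: S0 reads c1=1 → after 1×micro: 2; S1 reads c2=0 → after 2×micro: 1; S2 reads c1=1 → after 3×micro: 0 ⇒ (c0=2, c1=1, c2=0)
macro 6: S0 reads c1=1 → after 1×micro: 4; S1 reads c2=0 → after 2×micro: 1; S2 reads c1=1 → after 3×micro: 0 ⇒ (c0=4, c1=1, c2=0)
macro 7: S0 reads c1=1 → after 1×micro: 0; S1 reads c2=0 → after 2×micro: 1; S2 reads c1=1 → after 3×micro: 0 ⇒ (c0=0, c1=1, c2=0)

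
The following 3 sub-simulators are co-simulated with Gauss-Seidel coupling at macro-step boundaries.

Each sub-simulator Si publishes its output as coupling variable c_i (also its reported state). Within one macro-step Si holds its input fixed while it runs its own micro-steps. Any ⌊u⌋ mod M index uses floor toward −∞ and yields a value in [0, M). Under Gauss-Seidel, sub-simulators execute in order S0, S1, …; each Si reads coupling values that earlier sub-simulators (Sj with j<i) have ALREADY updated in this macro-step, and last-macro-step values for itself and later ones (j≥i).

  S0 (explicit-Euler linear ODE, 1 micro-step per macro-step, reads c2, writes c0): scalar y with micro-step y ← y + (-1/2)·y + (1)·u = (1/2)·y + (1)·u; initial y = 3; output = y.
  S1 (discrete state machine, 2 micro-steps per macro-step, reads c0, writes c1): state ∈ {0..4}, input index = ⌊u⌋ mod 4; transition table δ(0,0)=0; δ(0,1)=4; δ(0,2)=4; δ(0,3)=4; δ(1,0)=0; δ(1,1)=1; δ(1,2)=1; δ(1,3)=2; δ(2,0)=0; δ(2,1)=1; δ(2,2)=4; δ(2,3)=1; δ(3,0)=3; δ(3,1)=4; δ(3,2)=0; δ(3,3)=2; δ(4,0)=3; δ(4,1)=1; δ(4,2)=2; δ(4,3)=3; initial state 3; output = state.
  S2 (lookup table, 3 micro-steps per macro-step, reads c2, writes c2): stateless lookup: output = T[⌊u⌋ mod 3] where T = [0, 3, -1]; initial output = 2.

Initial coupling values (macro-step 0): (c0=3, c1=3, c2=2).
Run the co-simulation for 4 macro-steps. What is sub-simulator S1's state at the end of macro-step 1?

macro 1: S0 reads c2=2 → after 1×micro: 7/2; S1 reads c0=7/2 → after 2×micro: 1; S2 reads c2=2 → after 3×micro: -1 ⇒ (c0=7/2, c1=1, c2=-1)
macro 2: S0 reads c2=-1 → after 1×micro: 3/4; S1 reads c0=3/4 → after 2×micro: 0; S2 reads c2=-1 → after 3×micro: -1 ⇒ (c0=3/4, c1=0, c2=-1)
macro 3: S0 reads c2=-1 → after 1×micro: -5/8; S1 reads c0=-5/8 → after 2×micro: 3; S2 reads c2=-1 → after 3×micro: -1 ⇒ (c0=-5/8, c1=3, c2=-1)
macro 4: S0 reads c2=-1 → after 1×micro: -21/16; S1 reads c0=-21/16 → after 2×micro: 4; S2 reads c2=-1 → after 3×micro: -1 ⇒ (c0=-21/16, c1=4, c2=-1)

S1 state at macro-step 1 = 1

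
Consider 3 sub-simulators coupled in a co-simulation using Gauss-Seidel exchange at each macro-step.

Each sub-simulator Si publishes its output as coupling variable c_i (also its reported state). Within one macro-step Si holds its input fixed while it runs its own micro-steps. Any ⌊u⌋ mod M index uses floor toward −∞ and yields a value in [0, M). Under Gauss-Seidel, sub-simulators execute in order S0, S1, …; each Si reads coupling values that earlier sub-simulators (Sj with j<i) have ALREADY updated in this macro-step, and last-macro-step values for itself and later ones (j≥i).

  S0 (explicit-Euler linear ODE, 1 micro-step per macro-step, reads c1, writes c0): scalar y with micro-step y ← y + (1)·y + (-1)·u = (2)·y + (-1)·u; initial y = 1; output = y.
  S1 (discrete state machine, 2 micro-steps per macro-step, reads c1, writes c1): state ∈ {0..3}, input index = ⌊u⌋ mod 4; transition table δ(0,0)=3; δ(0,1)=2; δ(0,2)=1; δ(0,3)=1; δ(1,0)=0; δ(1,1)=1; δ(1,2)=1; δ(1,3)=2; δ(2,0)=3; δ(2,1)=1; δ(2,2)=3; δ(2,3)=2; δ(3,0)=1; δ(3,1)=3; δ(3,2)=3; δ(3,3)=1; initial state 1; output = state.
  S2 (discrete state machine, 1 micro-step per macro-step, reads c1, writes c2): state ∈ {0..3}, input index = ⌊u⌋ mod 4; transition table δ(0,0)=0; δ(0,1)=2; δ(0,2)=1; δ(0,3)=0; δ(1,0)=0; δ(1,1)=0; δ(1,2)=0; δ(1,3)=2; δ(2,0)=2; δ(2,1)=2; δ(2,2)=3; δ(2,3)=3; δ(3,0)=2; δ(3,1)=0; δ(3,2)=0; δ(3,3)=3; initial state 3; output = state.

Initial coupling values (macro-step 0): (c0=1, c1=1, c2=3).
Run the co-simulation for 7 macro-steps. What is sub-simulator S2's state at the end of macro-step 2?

macro 1: S0 reads c1=1 → after 1×micro: 1; S1 reads c1=1 → after 2×micro: 1; S2 reads c1=1 → after 1×micro: 0 ⇒ (c0=1, c1=1, c2=0)
macro 2: S0 reads c1=1 → after 1×micro: 1; S1 reads c1=1 → after 2×micro: 1; S2 reads c1=1 → after 1×micro: 2 ⇒ (c0=1, c1=1, c2=2)
macro 3: S0 reads c1=1 → after 1×micro: 1; S1 reads c1=1 → after 2×micro: 1; S2 reads c1=1 → after 1×micro: 2 ⇒ (c0=1, c1=1, c2=2)
macro 4: S0 reads c1=1 → after 1×micro: 1; S1 reads c1=1 → after 2×micro: 1; S2 reads c1=1 → after 1×micro: 2 ⇒ (c0=1, c1=1, c2=2)
macro 5: S0 reads c1=1 → after 1×micro: 1; S1 reads c1=1 → after 2×micro: 1; S2 reads c1=1 → after 1×micro: 2 ⇒ (c0=1, c1=1, c2=2)
macro 6: S0 reads c1=1 → after 1×micro: 1; S1 reads c1=1 → after 2×micro: 1; S2 reads c1=1 → after 1×micro: 2 ⇒ (c0=1, c1=1, c2=2)
macro 7: S0 reads c1=1 → after 1×micro: 1; S1 reads c1=1 → after 2×micro: 1; S2 reads c1=1 → after 1×micro: 2 ⇒ (c0=1, c1=1, c2=2)

S2 state at macro-step 2 = 2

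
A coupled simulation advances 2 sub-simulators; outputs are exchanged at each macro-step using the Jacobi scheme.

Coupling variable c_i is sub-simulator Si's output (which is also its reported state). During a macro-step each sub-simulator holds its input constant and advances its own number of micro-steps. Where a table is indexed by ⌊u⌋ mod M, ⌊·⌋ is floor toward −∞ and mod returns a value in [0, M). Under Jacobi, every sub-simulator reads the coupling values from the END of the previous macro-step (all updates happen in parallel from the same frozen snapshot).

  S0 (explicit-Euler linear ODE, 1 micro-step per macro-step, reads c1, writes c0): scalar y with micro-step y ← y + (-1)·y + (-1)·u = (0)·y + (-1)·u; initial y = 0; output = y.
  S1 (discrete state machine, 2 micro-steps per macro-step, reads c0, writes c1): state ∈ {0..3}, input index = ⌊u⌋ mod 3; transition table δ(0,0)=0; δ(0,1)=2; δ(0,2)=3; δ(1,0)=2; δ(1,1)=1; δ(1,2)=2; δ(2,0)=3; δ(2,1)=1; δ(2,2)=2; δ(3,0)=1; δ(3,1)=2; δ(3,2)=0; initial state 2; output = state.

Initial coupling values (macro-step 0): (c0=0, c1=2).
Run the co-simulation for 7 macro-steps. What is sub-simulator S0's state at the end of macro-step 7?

macro 1: S0 reads c1=2 → after 1×micro: -2; S1 reads c0=0 → after 2×micro: 1 ⇒ (c0=-2, c1=1)
macro 2: S0 reads c1=1 → after 1×micro: -1; S1 reads c0=-2 → after 2×micro: 1 ⇒ (c0=-1, c1=1)
macro 3: S0 reads c1=1 → after 1×micro: -1; S1 reads c0=-1 → after 2×micro: 2 ⇒ (c0=-1, c1=2)
macro 4: S0 reads c1=2 → after 1×micro: -2; S1 reads c0=-1 → after 2×micro: 2 ⇒ (c0=-2, c1=2)
macro 5: S0 reads c1=2 → after 1×micro: -2; S1 reads c0=-2 → after 2×micro: 1 ⇒ (c0=-2, c1=1)
macro 6: S0 reads c1=1 → after 1×micro: -1; S1 reads c0=-2 → after 2×micro: 1 ⇒ (c0=-1, c1=1)
macro 7: S0 reads c1=1 → after 1×micro: -1; S1 reads c0=-1 → after 2×micro: 2 ⇒ (c0=-1, c1=2)

S0 state at macro-step 7 = -1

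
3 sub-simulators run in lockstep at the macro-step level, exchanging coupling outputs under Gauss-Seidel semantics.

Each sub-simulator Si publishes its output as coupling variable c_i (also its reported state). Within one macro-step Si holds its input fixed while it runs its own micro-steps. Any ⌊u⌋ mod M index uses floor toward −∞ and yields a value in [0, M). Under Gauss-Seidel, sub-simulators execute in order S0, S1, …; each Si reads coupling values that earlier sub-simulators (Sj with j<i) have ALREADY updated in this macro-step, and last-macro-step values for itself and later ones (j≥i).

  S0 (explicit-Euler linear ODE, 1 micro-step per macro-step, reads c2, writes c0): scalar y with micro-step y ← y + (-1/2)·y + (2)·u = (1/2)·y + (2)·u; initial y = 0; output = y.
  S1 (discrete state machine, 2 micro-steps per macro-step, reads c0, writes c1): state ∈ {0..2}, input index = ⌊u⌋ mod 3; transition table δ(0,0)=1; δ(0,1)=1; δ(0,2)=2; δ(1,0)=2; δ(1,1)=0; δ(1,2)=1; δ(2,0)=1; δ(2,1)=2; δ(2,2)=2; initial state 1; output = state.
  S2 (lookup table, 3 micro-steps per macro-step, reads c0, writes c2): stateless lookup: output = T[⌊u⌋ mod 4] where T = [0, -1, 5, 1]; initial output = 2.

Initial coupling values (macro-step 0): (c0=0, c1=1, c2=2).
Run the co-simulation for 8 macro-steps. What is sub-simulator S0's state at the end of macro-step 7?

macro 1: S0 reads c2=2 → after 1×micro: 4; S1 reads c0=4 → after 2×micro: 1; S2 reads c0=4 → after 3×micro: 0 ⇒ (c0=4, c1=1, c2=0)
macro 2: S0 reads c2=0 → after 1×micro: 2; S1 reads c0=2 → after 2×micro: 1; S2 reads c0=2 → after 3×micro: 5 ⇒ (c0=2, c1=1, c2=5)
macro 3: S0 reads c2=5 → after 1×micro: 11; S1 reads c0=11 → after 2×micro: 1; S2 reads c0=11 → after 3×micro: 1 ⇒ (c0=11, c1=1, c2=1)
macro 4: S0 reads c2=1 → after 1×micro: 15/2; S1 reads c0=15/2 → after 2×micro: 1; S2 reads c0=15/2 → after 3×micro: 1 ⇒ (c0=15/2, c1=1, c2=1)
macro 5: S0 reads c2=1 → after 1×micro: 23/4; S1 reads c0=23/4 → after 2×micro: 1; S2 reads c0=23/4 → after 3×micro: -1 ⇒ (c0=23/4, c1=1, c2=-1)
macro 6: S0 reads c2=-1 → after 1×micro: 7/8; S1 reads c0=7/8 → after 2×micro: 1; S2 reads c0=7/8 → after 3×micro: 0 ⇒ (c0=7/8, c1=1, c2=0)
macro 7: S0 reads c2=0 → after 1×micro: 7/16; S1 reads c0=7/16 → after 2×micro: 1; S2 reads c0=7/16 → after 3×micro: 0 ⇒ (c0=7/16, c1=1, c2=0)
macro 8: S0 reads c2=0 → after 1×micro: 7/32; S1 reads c0=7/32 → after 2×micro: 1; S2 reads c0=7/32 → after 3×micro: 0 ⇒ (c0=7/32, c1=1, c2=0)

S0 state at macro-step 7 = 7/16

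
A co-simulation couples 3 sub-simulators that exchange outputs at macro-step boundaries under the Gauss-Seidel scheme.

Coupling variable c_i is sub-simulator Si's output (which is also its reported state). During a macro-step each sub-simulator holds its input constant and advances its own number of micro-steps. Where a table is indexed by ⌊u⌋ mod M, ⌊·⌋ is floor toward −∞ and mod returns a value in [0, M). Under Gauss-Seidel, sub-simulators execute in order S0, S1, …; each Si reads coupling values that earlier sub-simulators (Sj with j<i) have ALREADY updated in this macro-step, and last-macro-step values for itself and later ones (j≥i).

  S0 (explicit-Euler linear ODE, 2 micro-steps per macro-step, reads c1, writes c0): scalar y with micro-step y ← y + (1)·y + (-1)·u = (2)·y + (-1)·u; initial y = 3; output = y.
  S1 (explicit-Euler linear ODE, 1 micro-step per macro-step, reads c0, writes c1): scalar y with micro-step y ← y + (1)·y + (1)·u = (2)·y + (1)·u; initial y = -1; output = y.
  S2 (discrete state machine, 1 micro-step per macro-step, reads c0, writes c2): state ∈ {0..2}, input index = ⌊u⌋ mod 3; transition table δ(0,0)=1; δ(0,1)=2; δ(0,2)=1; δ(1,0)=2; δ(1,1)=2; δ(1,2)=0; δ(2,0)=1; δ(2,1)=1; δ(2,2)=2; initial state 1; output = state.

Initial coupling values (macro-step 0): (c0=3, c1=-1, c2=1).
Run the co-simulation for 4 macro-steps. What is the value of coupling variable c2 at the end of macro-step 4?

c2 at macro-step 4 = 1

macro 1: S0 reads c1=-1 → after 2×micro: 15; S1 reads c0=15 → after 1×micro: 13; S2 reads c0=15 → after 1×micro: 2 ⇒ (c0=15, c1=13, c2=2)
macro 2: S0 reads c1=13 → after 2×micro: 21; S1 reads c0=21 → after 1×micro: 47; S2 reads c0=21 → after 1×micro: 1 ⇒ (c0=21, c1=47, c2=1)
macro 3: S0 reads c1=47 → after 2×micro: -57; S1 reads c0=-57 → after 1×micro: 37; S2 reads c0=-57 → after 1×micro: 2 ⇒ (c0=-57, c1=37, c2=2)
macro 4: S0 reads c1=37 → after 2×micro: -339; S1 reads c0=-339 → after 1×micro: -265; S2 reads c0=-339 → after 1×micro: 1 ⇒ (c0=-339, c1=-265, c2=1)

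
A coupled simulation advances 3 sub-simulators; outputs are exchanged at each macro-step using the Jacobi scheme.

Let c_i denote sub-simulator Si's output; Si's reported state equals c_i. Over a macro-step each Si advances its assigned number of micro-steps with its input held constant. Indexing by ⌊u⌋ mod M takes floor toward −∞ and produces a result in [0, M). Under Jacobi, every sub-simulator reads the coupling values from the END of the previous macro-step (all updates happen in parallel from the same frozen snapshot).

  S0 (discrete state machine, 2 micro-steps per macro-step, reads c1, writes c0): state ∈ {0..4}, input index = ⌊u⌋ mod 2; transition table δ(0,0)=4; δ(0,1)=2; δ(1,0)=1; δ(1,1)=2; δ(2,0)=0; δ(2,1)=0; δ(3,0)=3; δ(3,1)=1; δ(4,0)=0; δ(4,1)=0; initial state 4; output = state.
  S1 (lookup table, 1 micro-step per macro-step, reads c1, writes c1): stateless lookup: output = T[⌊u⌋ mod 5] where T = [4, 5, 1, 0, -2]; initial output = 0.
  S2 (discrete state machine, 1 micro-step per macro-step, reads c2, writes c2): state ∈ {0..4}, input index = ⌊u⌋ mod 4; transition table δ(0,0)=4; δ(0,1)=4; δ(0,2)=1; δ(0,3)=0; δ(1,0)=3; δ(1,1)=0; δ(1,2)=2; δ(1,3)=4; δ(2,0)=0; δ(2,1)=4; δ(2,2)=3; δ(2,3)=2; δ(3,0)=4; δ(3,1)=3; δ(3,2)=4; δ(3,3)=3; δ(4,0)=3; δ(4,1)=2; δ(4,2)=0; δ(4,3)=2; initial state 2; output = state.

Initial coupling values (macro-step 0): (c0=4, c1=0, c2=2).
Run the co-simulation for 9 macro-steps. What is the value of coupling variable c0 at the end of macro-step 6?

c0 at macro-step 6 = 4

macro 1: S0 reads c1=0 → after 2×micro: 4; S1 reads c1=0 → after 1×micro: 4; S2 reads c2=2 → after 1×micro: 3 ⇒ (c0=4, c1=4, c2=3)
macro 2: S0 reads c1=4 → after 2×micro: 4; S1 reads c1=4 → after 1×micro: -2; S2 reads c2=3 → after 1×micro: 3 ⇒ (c0=4, c1=-2, c2=3)
macro 3: S0 reads c1=-2 → after 2×micro: 4; S1 reads c1=-2 → after 1×micro: 0; S2 reads c2=3 → after 1×micro: 3 ⇒ (c0=4, c1=0, c2=3)
macro 4: S0 reads c1=0 → after 2×micro: 4; S1 reads c1=0 → after 1×micro: 4; S2 reads c2=3 → after 1×micro: 3 ⇒ (c0=4, c1=4, c2=3)
macro 5: S0 reads c1=4 → after 2×micro: 4; S1 reads c1=4 → after 1×micro: -2; S2 reads c2=3 → after 1×micro: 3 ⇒ (c0=4, c1=-2, c2=3)
macro 6: S0 reads c1=-2 → after 2×micro: 4; S1 reads c1=-2 → after 1×micro: 0; S2 reads c2=3 → after 1×micro: 3 ⇒ (c0=4, c1=0, c2=3)
macro 7: S0 reads c1=0 → after 2×micro: 4; S1 reads c1=0 → after 1×micro: 4; S2 reads c2=3 → after 1×micro: 3 ⇒ (c0=4, c1=4, c2=3)
macro 8: S0 reads c1=4 → after 2×micro: 4; S1 reads c1=4 → after 1×micro: -2; S2 reads c2=3 → after 1×micro: 3 ⇒ (c0=4, c1=-2, c2=3)
macro 9: S0 reads c1=-2 → after 2×micro: 4; S1 reads c1=-2 → after 1×micro: 0; S2 reads c2=3 → after 1×micro: 3 ⇒ (c0=4, c1=0, c2=3)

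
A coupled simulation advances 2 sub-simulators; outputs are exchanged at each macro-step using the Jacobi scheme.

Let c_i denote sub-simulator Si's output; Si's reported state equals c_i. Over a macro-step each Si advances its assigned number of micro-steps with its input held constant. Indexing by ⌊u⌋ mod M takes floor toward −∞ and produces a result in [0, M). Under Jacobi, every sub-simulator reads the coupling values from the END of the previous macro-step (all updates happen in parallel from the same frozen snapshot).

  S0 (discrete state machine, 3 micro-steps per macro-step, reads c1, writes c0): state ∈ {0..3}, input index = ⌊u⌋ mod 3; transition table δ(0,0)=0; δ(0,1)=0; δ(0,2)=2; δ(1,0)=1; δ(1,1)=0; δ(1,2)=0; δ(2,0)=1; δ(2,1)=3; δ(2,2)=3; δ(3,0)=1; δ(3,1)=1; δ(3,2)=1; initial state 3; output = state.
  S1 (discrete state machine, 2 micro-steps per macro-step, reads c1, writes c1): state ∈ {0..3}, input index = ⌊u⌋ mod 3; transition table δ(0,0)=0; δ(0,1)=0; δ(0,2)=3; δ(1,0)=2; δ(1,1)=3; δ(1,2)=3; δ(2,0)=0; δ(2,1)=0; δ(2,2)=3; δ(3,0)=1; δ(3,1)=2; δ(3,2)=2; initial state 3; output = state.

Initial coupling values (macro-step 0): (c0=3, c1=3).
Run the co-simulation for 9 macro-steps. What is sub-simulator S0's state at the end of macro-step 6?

macro 1: S0 reads c1=3 → after 3×micro: 1; S1 reads c1=3 → after 2×micro: 2 ⇒ (c0=1, c1=2)
macro 2: S0 reads c1=2 → after 3×micro: 3; S1 reads c1=2 → after 2×micro: 2 ⇒ (c0=3, c1=2)
macro 3: S0 reads c1=2 → after 3×micro: 2; S1 reads c1=2 → after 2×micro: 2 ⇒ (c0=2, c1=2)
macro 4: S0 reads c1=2 → after 3×micro: 0; S1 reads c1=2 → after 2×micro: 2 ⇒ (c0=0, c1=2)
macro 5: S0 reads c1=2 → after 3×micro: 1; S1 reads c1=2 → after 2×micro: 2 ⇒ (c0=1, c1=2)
macro 6: S0 reads c1=2 → after 3×micro: 3; S1 reads c1=2 → after 2×micro: 2 ⇒ (c0=3, c1=2)
macro 7: S0 reads c1=2 → after 3×micro: 2; S1 reads c1=2 → after 2×micro: 2 ⇒ (c0=2, c1=2)
macro 8: S0 reads c1=2 → after 3×micro: 0; S1 reads c1=2 → after 2×micro: 2 ⇒ (c0=0, c1=2)
macro 9: S0 reads c1=2 → after 3×micro: 1; S1 reads c1=2 → after 2×micro: 2 ⇒ (c0=1, c1=2)

S0 state at macro-step 6 = 3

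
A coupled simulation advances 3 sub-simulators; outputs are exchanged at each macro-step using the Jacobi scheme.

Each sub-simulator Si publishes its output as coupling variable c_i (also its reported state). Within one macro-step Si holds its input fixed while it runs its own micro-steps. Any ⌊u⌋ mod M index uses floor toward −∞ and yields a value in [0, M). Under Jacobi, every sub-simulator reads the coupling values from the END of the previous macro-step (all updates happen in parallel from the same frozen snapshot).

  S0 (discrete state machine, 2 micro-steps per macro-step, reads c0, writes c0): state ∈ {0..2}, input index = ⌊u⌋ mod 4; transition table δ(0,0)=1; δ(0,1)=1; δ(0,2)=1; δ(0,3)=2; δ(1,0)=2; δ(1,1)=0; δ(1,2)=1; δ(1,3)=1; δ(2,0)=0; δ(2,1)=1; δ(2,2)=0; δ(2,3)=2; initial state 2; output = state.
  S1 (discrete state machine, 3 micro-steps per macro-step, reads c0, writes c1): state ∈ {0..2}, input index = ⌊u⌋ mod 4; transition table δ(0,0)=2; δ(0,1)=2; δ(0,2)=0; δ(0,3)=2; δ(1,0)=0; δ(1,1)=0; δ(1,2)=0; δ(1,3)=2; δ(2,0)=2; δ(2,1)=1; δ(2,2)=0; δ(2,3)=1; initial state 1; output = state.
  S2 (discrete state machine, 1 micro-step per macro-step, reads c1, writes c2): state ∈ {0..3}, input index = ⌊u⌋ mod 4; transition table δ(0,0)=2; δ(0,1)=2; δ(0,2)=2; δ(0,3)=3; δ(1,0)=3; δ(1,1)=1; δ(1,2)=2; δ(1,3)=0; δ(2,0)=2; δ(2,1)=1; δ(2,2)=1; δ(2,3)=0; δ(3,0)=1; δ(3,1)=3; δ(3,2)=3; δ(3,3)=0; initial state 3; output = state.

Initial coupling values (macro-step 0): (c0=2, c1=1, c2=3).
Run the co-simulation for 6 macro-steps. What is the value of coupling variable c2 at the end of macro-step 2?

c2 at macro-step 2 = 1

macro 1: S0 reads c0=2 → after 2×micro: 1; S1 reads c0=2 → after 3×micro: 0; S2 reads c1=1 → after 1×micro: 3 ⇒ (c0=1, c1=0, c2=3)
macro 2: S0 reads c0=1 → after 2×micro: 1; S1 reads c0=1 → after 3×micro: 0; S2 reads c1=0 → after 1×micro: 1 ⇒ (c0=1, c1=0, c2=1)
macro 3: S0 reads c0=1 → after 2×micro: 1; S1 reads c0=1 → after 3×micro: 0; S2 reads c1=0 → after 1×micro: 3 ⇒ (c0=1, c1=0, c2=3)
macro 4: S0 reads c0=1 → after 2×micro: 1; S1 reads c0=1 → after 3×micro: 0; S2 reads c1=0 → after 1×micro: 1 ⇒ (c0=1, c1=0, c2=1)
macro 5: S0 reads c0=1 → after 2×micro: 1; S1 reads c0=1 → after 3×micro: 0; S2 reads c1=0 → after 1×micro: 3 ⇒ (c0=1, c1=0, c2=3)
macro 6: S0 reads c0=1 → after 2×micro: 1; S1 reads c0=1 → after 3×micro: 0; S2 reads c1=0 → after 1×micro: 1 ⇒ (c0=1, c1=0, c2=1)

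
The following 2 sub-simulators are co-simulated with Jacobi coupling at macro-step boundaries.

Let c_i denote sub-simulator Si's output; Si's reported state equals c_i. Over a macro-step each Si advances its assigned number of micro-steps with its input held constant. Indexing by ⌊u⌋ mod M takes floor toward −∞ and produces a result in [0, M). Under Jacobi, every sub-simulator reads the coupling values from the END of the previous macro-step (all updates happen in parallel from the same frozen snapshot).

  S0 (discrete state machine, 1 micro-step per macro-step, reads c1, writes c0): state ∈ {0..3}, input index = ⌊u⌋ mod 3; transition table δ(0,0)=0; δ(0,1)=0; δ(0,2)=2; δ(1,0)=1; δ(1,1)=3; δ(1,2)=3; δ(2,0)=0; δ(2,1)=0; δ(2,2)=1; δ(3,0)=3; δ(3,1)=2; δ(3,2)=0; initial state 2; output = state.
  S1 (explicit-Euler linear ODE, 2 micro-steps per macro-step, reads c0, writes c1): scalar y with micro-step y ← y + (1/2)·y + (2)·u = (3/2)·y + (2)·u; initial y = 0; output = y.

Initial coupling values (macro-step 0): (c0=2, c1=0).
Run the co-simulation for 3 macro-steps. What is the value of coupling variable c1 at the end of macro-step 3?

c1 at macro-step 3 = 405/8

macro 1: S0 reads c1=0 → after 1×micro: 0; S1 reads c0=2 → after 2×micro: 10 ⇒ (c0=0, c1=10)
macro 2: S0 reads c1=10 → after 1×micro: 0; S1 reads c0=0 → after 2×micro: 45/2 ⇒ (c0=0, c1=45/2)
macro 3: S0 reads c1=45/2 → after 1×micro: 0; S1 reads c0=0 → after 2×micro: 405/8 ⇒ (c0=0, c1=405/8)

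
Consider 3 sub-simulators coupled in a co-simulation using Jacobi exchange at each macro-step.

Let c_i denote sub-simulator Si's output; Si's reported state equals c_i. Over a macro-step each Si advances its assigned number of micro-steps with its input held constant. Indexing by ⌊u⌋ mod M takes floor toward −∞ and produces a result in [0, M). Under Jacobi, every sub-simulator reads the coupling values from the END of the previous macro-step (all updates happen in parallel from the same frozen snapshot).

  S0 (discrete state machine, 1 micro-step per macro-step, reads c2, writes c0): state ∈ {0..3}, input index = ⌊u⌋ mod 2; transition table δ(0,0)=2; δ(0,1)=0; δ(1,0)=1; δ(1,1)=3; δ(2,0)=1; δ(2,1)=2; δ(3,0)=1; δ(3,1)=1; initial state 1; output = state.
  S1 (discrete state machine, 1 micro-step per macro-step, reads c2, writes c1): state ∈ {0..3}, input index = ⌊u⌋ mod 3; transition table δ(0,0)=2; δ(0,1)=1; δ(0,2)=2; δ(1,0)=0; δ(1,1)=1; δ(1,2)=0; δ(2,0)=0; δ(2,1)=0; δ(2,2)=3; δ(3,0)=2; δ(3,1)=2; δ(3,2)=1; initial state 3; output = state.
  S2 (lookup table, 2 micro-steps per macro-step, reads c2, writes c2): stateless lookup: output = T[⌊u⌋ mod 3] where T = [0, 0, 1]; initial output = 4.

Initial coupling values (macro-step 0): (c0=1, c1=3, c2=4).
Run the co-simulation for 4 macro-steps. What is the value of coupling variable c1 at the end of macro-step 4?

macro 1: S0 reads c2=4 → after 1×micro: 1; S1 reads c2=4 → after 1×micro: 2; S2 reads c2=4 → after 2×micro: 0 ⇒ (c0=1, c1=2, c2=0)
macro 2: S0 reads c2=0 → after 1×micro: 1; S1 reads c2=0 → after 1×micro: 0; S2 reads c2=0 → after 2×micro: 0 ⇒ (c0=1, c1=0, c2=0)
macro 3: S0 reads c2=0 → after 1×micro: 1; S1 reads c2=0 → after 1×micro: 2; S2 reads c2=0 → after 2×micro: 0 ⇒ (c0=1, c1=2, c2=0)
macro 4: S0 reads c2=0 → after 1×micro: 1; S1 reads c2=0 → after 1×micro: 0; S2 reads c2=0 → after 2×micro: 0 ⇒ (c0=1, c1=0, c2=0)

c1 at macro-step 4 = 0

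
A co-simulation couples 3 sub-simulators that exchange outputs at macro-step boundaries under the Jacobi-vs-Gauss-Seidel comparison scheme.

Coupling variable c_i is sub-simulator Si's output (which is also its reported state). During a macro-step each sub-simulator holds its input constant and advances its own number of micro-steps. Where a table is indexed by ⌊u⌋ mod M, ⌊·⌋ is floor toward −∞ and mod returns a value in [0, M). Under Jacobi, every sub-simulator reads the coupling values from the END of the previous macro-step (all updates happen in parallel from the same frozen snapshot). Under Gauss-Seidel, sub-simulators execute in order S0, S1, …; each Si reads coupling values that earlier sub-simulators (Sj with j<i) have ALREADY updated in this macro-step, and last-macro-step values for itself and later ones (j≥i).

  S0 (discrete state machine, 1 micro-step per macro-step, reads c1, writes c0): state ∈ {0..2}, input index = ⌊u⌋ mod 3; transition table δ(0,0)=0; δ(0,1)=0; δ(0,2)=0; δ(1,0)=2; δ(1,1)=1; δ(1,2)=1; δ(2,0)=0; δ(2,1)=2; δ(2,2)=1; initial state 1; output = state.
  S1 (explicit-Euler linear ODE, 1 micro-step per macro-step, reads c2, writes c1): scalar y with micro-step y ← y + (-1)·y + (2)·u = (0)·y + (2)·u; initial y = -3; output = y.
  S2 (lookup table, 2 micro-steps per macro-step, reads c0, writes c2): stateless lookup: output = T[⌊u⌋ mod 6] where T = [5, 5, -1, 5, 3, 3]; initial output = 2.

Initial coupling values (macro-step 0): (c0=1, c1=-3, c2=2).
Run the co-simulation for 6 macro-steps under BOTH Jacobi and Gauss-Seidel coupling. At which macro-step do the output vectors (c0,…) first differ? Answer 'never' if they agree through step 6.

first divergence at macro-step: 1

[Jacobi] macro 1: S0 reads c1=-3 → after 1×micro: 2; S1 reads c2=2 → after 1×micro: 4; S2 reads c0=1 → after 2×micro: 5 ⇒ (c0=2, c1=4, c2=5)
[Jacobi] macro 2: S0 reads c1=4 → after 1×micro: 2; S1 reads c2=5 → after 1×micro: 10; S2 reads c0=2 → after 2×micro: -1 ⇒ (c0=2, c1=10, c2=-1)
[Jacobi] macro 3: S0 reads c1=10 → after 1×micro: 2; S1 reads c2=-1 → after 1×micro: -2; S2 reads c0=2 → after 2×micro: -1 ⇒ (c0=2, c1=-2, c2=-1)
[Jacobi] macro 4: S0 reads c1=-2 → after 1×micro: 2; S1 reads c2=-1 → after 1×micro: -2; S2 reads c0=2 → after 2×micro: -1 ⇒ (c0=2, c1=-2, c2=-1)
[Jacobi] macro 5: S0 reads c1=-2 → after 1×micro: 2; S1 reads c2=-1 → after 1×micro: -2; S2 reads c0=2 → after 2×micro: -1 ⇒ (c0=2, c1=-2, c2=-1)
[Jacobi] macro 6: S0 reads c1=-2 → after 1×micro: 2; S1 reads c2=-1 → after 1×micro: -2; S2 reads c0=2 → after 2×micro: -1 ⇒ (c0=2, c1=-2, c2=-1)
[Gauss-Seidel] macro 1: S0 reads c1=-3 → after 1×micro: 2; S1 reads c2=2 → after 1×micro: 4; S2 reads c0=2 → after 2×micro: -1 ⇒ (c0=2, c1=4, c2=-1)
[Gauss-Seidel] macro 2: S0 reads c1=4 → after 1×micro: 2; S1 reads c2=-1 → after 1×micro: -2; S2 reads c0=2 → after 2×micro: -1 ⇒ (c0=2, c1=-2, c2=-1)
[Gauss-Seidel] macro 3: S0 reads c1=-2 → after 1×micro: 2; S1 reads c2=-1 → after 1×micro: -2; S2 reads c0=2 → after 2×micro: -1 ⇒ (c0=2, c1=-2, c2=-1)
[Gauss-Seidel] macro 4: S0 reads c1=-2 → after 1×micro: 2; S1 reads c2=-1 → after 1×micro: -2; S2 reads c0=2 → after 2×micro: -1 ⇒ (c0=2, c1=-2, c2=-1)
[Gauss-Seidel] macro 5: S0 reads c1=-2 → after 1×micro: 2; S1 reads c2=-1 → after 1×micro: -2; S2 reads c0=2 → after 2×micro: -1 ⇒ (c0=2, c1=-2, c2=-1)
[Gauss-Seidel] macro 6: S0 reads c1=-2 → after 1×micro: 2; S1 reads c2=-1 → after 1×micro: -2; S2 reads c0=2 → after 2×micro: -1 ⇒ (c0=2, c1=-2, c2=-1)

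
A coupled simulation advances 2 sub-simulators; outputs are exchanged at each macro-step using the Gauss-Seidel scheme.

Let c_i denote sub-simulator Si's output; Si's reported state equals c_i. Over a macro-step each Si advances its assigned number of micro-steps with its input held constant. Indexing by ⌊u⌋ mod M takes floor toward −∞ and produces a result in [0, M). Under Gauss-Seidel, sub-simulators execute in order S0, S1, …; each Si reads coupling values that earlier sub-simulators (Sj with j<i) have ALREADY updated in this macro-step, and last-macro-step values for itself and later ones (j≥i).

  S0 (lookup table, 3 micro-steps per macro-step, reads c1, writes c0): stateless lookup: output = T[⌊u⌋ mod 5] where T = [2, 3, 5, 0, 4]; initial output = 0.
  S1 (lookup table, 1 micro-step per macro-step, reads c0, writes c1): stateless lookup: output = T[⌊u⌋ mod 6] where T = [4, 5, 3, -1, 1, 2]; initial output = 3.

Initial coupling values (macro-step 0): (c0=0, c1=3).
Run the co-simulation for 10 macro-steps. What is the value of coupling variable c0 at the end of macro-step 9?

macro 1: S0 reads c1=3 → after 3×micro: 0; S1 reads c0=0 → after 1×micro: 4 ⇒ (c0=0, c1=4)
macro 2: S0 reads c1=4 → after 3×micro: 4; S1 reads c0=4 → after 1×micro: 1 ⇒ (c0=4, c1=1)
macro 3: S0 reads c1=1 → after 3×micro: 3; S1 reads c0=3 → after 1×micro: -1 ⇒ (c0=3, c1=-1)
macro 4: S0 reads c1=-1 → after 3×micro: 4; S1 reads c0=4 → after 1×micro: 1 ⇒ (c0=4, c1=1)
macro 5: S0 reads c1=1 → after 3×micro: 3; S1 reads c0=3 → after 1×micro: -1 ⇒ (c0=3, c1=-1)
macro 6: S0 reads c1=-1 → after 3×micro: 4; S1 reads c0=4 → after 1×micro: 1 ⇒ (c0=4, c1=1)
macro 7: S0 reads c1=1 → after 3×micro: 3; S1 reads c0=3 → after 1×micro: -1 ⇒ (c0=3, c1=-1)
macro 8: S0 reads c1=-1 → after 3×micro: 4; S1 reads c0=4 → after 1×micro: 1 ⇒ (c0=4, c1=1)
macro 9: S0 reads c1=1 → after 3×micro: 3; S1 reads c0=3 → after 1×micro: -1 ⇒ (c0=3, c1=-1)
macro 10: S0 reads c1=-1 → after 3×micro: 4; S1 reads c0=4 → after 1×micro: 1 ⇒ (c0=4, c1=1)

c0 at macro-step 9 = 3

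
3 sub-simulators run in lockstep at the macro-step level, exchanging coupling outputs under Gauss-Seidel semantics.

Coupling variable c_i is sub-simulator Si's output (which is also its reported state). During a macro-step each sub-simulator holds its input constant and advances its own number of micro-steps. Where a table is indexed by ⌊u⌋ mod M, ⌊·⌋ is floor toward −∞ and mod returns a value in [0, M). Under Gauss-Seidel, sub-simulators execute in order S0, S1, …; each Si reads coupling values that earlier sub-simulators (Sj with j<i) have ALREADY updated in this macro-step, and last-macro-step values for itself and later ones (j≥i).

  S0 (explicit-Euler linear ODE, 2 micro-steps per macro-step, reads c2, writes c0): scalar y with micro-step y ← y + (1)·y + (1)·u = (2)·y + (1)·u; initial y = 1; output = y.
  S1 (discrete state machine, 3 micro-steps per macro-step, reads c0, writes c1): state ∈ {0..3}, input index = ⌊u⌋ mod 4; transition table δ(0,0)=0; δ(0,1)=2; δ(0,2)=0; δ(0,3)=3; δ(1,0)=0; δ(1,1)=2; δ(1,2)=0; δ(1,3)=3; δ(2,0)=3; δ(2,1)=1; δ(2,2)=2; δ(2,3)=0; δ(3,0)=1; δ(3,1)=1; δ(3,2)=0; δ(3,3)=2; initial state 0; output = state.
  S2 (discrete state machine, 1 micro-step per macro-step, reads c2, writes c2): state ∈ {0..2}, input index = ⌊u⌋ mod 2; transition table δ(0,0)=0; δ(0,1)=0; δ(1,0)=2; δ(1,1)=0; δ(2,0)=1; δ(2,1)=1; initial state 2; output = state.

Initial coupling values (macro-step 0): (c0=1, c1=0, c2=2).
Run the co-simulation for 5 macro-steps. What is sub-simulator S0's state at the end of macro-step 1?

S0 state at macro-step 1 = 10

macro 1: S0 reads c2=2 → after 2×micro: 10; S1 reads c0=10 → after 3×micro: 0; S2 reads c2=2 → after 1×micro: 1 ⇒ (c0=10, c1=0, c2=1)
macro 2: S0 reads c2=1 → after 2×micro: 43; S1 reads c0=43 → after 3×micro: 0; S2 reads c2=1 → after 1×micro: 0 ⇒ (c0=43, c1=0, c2=0)
macro 3: S0 reads c2=0 → after 2×micro: 172; S1 reads c0=172 → after 3×micro: 0; S2 reads c2=0 → after 1×micro: 0 ⇒ (c0=172, c1=0, c2=0)
macro 4: S0 reads c2=0 → after 2×micro: 688; S1 reads c0=688 → after 3×micro: 0; S2 reads c2=0 → after 1×micro: 0 ⇒ (c0=688, c1=0, c2=0)
macro 5: S0 reads c2=0 → after 2×micro: 2752; S1 reads c0=2752 → after 3×micro: 0; S2 reads c2=0 → after 1×micro: 0 ⇒ (c0=2752, c1=0, c2=0)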